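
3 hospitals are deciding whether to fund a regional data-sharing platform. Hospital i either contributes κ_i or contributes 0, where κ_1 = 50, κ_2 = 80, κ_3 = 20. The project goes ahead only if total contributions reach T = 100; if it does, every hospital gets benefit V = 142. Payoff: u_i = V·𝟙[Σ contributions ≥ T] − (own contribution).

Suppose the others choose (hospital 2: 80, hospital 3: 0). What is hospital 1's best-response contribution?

50

Others' total = 80. Contributing 50 brings total to 130 ≥ 100: gain V − κ_1 = 92.
Best response: 50.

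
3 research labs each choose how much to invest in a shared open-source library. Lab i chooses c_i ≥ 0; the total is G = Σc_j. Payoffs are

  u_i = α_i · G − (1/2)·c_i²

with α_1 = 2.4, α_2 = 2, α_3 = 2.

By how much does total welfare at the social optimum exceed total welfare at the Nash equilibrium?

Lab i's FOC: ∂u_i/∂c_i = α_i − c_i = 0, so c_i* = α_i.
NE contributions = (2.4, 2, 2); G = 6.4.
W^NE = (Σα)·G − ½Σα_i² = 6.4² − ½·13.76 = 34.08.
Planner sets c_i = Σα_j = 6.4 for every i, so G^SO = 3·6.4 = 19.2.
W^SO = (Σα)·G^SO − ½·3·(Σα)² = (3/2)·6.4² = 61.44.
Deadweight loss = W^SO − W^NE = 27.36.

27.36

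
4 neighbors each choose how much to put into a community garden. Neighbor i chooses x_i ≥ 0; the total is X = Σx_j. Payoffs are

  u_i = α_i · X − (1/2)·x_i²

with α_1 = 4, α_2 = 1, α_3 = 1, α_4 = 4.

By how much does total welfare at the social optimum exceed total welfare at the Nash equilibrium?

117

Neighbor i's FOC: ∂u_i/∂x_i = α_i − x_i = 0, so x_i* = α_i.
NE contributions = (4, 1, 1, 4); X = 10.
W^NE = (Σα)·X − ½Σα_i² = 10² − ½·34 = 83.
Planner sets x_i = Σα_j = 10 for every i, so X^SO = 4·10 = 40.
W^SO = (Σα)·X^SO − ½·4·(Σα)² = (4/2)·10² = 200.
Deadweight loss = W^SO − W^NE = 117.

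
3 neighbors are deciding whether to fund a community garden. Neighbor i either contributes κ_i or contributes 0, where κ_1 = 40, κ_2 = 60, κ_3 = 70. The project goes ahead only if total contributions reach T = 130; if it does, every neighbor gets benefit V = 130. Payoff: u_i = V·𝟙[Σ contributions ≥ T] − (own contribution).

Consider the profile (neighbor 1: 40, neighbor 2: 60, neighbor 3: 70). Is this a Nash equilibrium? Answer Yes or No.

No

Total = 170 ≥ 130: provided.
Neighbor 1 (pledges 40, payoff 90): dropping to 0 → total 130, payoff 130. Profitable deviation.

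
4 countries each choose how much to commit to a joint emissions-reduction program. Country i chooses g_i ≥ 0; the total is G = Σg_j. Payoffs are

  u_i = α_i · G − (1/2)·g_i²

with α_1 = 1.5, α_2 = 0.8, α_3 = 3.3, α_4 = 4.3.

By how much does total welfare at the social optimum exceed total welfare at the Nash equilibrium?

114.145

Country i's FOC: ∂u_i/∂g_i = α_i − g_i = 0, so g_i* = α_i.
NE contributions = (1.5, 0.8, 3.3, 4.3); G = 9.9.
W^NE = (Σα)·G − ½Σα_i² = 9.9² − ½·32.27 = 81.875.
Planner sets g_i = Σα_j = 9.9 for every i, so G^SO = 4·9.9 = 39.6.
W^SO = (Σα)·G^SO − ½·4·(Σα)² = (4/2)·9.9² = 196.02.
Deadweight loss = W^SO − W^NE = 114.145.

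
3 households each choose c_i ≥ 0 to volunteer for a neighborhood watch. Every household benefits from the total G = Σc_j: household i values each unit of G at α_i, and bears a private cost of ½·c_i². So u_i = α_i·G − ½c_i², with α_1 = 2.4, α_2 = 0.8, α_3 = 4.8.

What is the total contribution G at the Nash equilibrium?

Household i's FOC: ∂u_i/∂c_i = α_i − c_i = 0, so c_i* = α_i.
NE contributions = (2.4, 0.8, 4.8); G = 8.

8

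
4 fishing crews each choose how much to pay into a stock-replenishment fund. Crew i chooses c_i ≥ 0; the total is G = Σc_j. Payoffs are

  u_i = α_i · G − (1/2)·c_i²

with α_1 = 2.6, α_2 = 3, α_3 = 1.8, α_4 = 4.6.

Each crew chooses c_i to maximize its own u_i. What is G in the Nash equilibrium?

12

Crew i's FOC: ∂u_i/∂c_i = α_i − c_i = 0, so c_i* = α_i.
NE contributions = (2.6, 3, 1.8, 4.6); G = 12.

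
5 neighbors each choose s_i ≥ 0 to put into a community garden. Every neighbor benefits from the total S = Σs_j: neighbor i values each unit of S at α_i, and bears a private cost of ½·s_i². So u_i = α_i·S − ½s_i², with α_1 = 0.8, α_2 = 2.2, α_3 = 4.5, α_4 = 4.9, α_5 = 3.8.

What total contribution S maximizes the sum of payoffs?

Planner FOC: ∂(Σu_j)/∂s_i = (Σα_j) − s_i = 0, so s_i^SO = Σα_j = 16.2 for every i; S^SO = 81.

81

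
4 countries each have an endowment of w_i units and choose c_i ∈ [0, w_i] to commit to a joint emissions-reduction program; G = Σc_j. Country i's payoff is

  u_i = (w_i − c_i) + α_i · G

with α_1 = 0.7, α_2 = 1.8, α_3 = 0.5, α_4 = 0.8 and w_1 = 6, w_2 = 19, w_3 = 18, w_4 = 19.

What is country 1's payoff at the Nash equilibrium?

19.3

∂u_i/∂c_i = α_i − 1, so country i contributes w_i if α_i > 1, else 0.
α_i > 1 for i ∈ {2}; NE contributions (0, 19, 0, 0), G = 19.
u_1 = (6 − 0) + 0.7·19 = 19.3.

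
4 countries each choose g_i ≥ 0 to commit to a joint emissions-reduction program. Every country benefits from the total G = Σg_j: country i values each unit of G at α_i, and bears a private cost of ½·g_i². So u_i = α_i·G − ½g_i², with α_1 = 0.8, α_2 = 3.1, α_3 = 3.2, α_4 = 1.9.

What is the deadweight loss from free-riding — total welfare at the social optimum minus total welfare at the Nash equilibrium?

Country i's FOC: ∂u_i/∂g_i = α_i − g_i = 0, so g_i* = α_i.
NE contributions = (0.8, 3.1, 3.2, 1.9); G = 9.
W^NE = (Σα)·G − ½Σα_i² = 9² − ½·24.1 = 68.95.
Planner sets g_i = Σα_j = 9 for every i, so G^SO = 4·9 = 36.
W^SO = (Σα)·G^SO − ½·4·(Σα)² = (4/2)·9² = 162.
Deadweight loss = W^SO − W^NE = 93.05.

93.05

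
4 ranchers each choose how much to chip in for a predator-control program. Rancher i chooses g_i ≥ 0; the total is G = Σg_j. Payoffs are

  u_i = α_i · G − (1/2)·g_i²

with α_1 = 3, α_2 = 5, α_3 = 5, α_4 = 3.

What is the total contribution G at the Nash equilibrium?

16

Rancher i's FOC: ∂u_i/∂g_i = α_i − g_i = 0, so g_i* = α_i.
NE contributions = (3, 5, 5, 3); G = 16.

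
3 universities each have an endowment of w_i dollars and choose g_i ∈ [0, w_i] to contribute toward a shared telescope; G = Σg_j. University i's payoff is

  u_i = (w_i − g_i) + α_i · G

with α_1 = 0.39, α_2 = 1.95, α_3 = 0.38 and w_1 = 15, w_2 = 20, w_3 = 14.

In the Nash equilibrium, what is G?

∂u_i/∂g_i = α_i − 1, so university i contributes w_i if α_i > 1, else 0.
α_i > 1 for i ∈ {2}; NE contributions (0, 20, 0), G = 20.

20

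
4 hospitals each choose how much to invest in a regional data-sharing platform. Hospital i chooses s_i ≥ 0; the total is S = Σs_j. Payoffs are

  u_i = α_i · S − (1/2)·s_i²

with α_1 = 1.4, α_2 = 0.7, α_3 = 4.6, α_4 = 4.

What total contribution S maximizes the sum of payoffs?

42.8

Planner FOC: ∂(Σu_j)/∂s_i = (Σα_j) − s_i = 0, so s_i^SO = Σα_j = 10.7 for every i; S^SO = 42.8.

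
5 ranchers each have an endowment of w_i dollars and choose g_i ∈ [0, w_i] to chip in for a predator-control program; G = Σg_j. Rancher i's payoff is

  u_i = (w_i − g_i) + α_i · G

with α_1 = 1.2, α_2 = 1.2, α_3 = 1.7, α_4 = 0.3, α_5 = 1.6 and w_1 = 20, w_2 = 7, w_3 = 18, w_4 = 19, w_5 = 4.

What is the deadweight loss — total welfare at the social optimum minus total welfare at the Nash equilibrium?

95

∂u_i/∂g_i = α_i − 1, so rancher i contributes w_i if α_i > 1, else 0.
α_i > 1 for i ∈ {1, 2, 3, 5}; NE contributions (20, 7, 18, 0, 4), G = 49.
W^NE = Σw_i − G^NE + (Σα_i)·G^NE = 68 + 5·49 = 313.
Planner: ∂(Σu_j)/∂g_i = Σα_j − 1 = 5 > 0, so everyone contributes w_i; G^SO = 68, W^SO = 68 + 5·68 = 408.
Deadweight loss = 95.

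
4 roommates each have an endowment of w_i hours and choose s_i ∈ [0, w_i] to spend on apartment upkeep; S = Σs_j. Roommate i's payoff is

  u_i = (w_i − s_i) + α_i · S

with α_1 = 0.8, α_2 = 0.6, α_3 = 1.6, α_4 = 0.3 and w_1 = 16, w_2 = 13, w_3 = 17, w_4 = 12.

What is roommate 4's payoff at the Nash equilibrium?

∂u_i/∂s_i = α_i − 1, so roommate i contributes w_i if α_i > 1, else 0.
α_i > 1 for i ∈ {3}; NE contributions (0, 0, 17, 0), S = 17.
u_4 = (12 − 0) + 0.3·17 = 17.1.

17.1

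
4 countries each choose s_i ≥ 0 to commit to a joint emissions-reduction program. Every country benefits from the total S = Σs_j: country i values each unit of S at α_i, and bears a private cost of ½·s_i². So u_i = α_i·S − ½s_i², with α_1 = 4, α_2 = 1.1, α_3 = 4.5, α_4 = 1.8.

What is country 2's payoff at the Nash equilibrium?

Country i's FOC: ∂u_i/∂s_i = α_i − s_i = 0, so s_i* = α_i.
NE contributions = (4, 1.1, 4.5, 1.8); S = 11.4.
u_2 = α_2·S − ½·(s_2)² = 1.1·11.4 − ½·1.1² = 11.935.

11.935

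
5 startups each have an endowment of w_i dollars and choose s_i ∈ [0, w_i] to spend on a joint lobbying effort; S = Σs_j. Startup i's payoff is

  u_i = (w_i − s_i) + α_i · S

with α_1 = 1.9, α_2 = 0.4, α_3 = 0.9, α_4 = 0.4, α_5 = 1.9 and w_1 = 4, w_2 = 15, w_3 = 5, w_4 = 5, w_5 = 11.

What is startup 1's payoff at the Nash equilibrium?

28.5

∂u_i/∂s_i = α_i − 1, so startup i contributes w_i if α_i > 1, else 0.
α_i > 1 for i ∈ {1, 5}; NE contributions (4, 0, 0, 0, 11), S = 15.
u_1 = (4 − 4) + 1.9·15 = 28.5.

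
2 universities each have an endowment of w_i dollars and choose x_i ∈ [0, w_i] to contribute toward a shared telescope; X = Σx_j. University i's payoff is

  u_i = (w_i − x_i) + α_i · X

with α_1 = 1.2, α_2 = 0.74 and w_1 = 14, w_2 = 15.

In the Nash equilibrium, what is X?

∂u_i/∂x_i = α_i − 1, so university i contributes w_i if α_i > 1, else 0.
α_i > 1 for i ∈ {1}; NE contributions (14, 0), X = 14.

14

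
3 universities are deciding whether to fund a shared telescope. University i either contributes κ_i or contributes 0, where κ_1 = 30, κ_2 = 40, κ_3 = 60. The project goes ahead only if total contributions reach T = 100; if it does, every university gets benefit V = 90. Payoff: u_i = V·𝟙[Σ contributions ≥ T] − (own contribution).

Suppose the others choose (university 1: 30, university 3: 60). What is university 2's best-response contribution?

Others' total = 90. Contributing 40 brings total to 130 ≥ 100: gain V − κ_2 = 50.
Best response: 40.

40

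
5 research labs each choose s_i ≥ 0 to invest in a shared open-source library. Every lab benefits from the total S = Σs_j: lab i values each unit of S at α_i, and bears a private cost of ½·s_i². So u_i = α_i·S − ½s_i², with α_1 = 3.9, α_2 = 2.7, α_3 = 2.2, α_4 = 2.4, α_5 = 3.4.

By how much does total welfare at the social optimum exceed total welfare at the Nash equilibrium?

Lab i's FOC: ∂u_i/∂s_i = α_i − s_i = 0, so s_i* = α_i.
NE contributions = (3.9, 2.7, 2.2, 2.4, 3.4); S = 14.6.
W^NE = (Σα)·S − ½Σα_i² = 14.6² − ½·44.66 = 190.83.
Planner sets s_i = Σα_j = 14.6 for every i, so S^SO = 5·14.6 = 73.
W^SO = (Σα)·S^SO − ½·5·(Σα)² = (5/2)·14.6² = 532.9.
Deadweight loss = W^SO − W^NE = 342.07.

342.07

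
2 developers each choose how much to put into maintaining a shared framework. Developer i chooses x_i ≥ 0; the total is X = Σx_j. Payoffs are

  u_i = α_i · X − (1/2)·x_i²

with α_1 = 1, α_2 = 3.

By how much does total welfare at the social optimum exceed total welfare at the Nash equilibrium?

5

Developer i's FOC: ∂u_i/∂x_i = α_i − x_i = 0, so x_i* = α_i.
NE contributions = (1, 3); X = 4.
W^NE = (Σα)·X − ½Σα_i² = 4² − ½·10 = 11.
Planner sets x_i = Σα_j = 4 for every i, so X^SO = 2·4 = 8.
W^SO = (Σα)·X^SO − ½·2·(Σα)² = (2/2)·4² = 16.
Deadweight loss = W^SO − W^NE = 5.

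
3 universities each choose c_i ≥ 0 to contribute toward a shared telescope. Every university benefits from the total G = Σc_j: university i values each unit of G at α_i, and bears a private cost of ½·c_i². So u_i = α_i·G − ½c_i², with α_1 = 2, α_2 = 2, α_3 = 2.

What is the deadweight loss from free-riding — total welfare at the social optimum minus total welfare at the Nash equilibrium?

24

University i's FOC: ∂u_i/∂c_i = α_i − c_i = 0, so c_i* = α_i.
NE contributions = (2, 2, 2); G = 6.
W^NE = (Σα)·G − ½Σα_i² = 6² − ½·12 = 30.
Planner sets c_i = Σα_j = 6 for every i, so G^SO = 3·6 = 18.
W^SO = (Σα)·G^SO − ½·3·(Σα)² = (3/2)·6² = 54.
Deadweight loss = W^SO − W^NE = 24.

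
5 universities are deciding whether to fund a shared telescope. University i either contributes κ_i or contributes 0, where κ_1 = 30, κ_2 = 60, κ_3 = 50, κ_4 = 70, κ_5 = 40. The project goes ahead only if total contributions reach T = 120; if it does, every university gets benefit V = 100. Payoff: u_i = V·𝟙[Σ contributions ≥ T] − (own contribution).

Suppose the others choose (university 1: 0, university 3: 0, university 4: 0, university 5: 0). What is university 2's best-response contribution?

Others' total = 0. Even contributing 60 gives 60 < 120: no benefit either way.
Best response: 0.

0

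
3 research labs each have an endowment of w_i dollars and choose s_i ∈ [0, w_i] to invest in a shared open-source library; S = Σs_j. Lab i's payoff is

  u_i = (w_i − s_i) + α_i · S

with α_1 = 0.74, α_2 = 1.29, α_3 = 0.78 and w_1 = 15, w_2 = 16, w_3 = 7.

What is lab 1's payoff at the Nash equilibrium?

∂u_i/∂s_i = α_i − 1, so lab i contributes w_i if α_i > 1, else 0.
α_i > 1 for i ∈ {2}; NE contributions (0, 16, 0), S = 16.
u_1 = (15 − 0) + 0.74·16 = 26.84.

26.84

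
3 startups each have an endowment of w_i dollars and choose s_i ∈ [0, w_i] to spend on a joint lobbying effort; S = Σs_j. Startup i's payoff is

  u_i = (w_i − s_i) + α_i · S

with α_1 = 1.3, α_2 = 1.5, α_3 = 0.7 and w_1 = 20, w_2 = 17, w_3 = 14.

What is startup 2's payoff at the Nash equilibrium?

∂u_i/∂s_i = α_i − 1, so startup i contributes w_i if α_i > 1, else 0.
α_i > 1 for i ∈ {1, 2}; NE contributions (20, 17, 0), S = 37.
u_2 = (17 − 17) + 1.5·37 = 55.5.

55.5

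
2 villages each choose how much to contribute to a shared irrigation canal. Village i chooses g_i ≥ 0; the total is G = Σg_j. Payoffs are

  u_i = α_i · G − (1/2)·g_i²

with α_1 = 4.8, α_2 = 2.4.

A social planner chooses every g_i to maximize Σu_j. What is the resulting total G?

Planner FOC: ∂(Σu_j)/∂g_i = (Σα_j) − g_i = 0, so g_i^SO = Σα_j = 7.2 for every i; G^SO = 14.4.

14.4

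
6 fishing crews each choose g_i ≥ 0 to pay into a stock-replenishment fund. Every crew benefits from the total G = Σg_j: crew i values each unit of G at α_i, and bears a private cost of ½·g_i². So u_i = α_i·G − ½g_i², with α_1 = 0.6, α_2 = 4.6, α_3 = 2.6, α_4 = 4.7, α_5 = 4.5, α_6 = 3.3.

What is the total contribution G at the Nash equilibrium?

Crew i's FOC: ∂u_i/∂g_i = α_i − g_i = 0, so g_i* = α_i.
NE contributions = (0.6, 4.6, 2.6, 4.7, 4.5, 3.3); G = 20.3.

20.3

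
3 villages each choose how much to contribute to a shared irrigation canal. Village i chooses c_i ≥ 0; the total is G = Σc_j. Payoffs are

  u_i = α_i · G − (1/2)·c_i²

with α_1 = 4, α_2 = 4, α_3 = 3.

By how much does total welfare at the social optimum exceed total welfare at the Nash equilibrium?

81

Village i's FOC: ∂u_i/∂c_i = α_i − c_i = 0, so c_i* = α_i.
NE contributions = (4, 4, 3); G = 11.
W^NE = (Σα)·G − ½Σα_i² = 11² − ½·41 = 100.5.
Planner sets c_i = Σα_j = 11 for every i, so G^SO = 3·11 = 33.
W^SO = (Σα)·G^SO − ½·3·(Σα)² = (3/2)·11² = 181.5.
Deadweight loss = W^SO − W^NE = 81.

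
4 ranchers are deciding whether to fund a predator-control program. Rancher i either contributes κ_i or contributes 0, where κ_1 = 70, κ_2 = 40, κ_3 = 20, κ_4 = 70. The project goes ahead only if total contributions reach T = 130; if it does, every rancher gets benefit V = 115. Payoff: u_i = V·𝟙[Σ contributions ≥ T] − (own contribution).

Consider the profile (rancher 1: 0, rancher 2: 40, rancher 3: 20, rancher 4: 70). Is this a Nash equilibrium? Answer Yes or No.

Yes

Total = 130 ≥ 130: provided.
Rancher 1 (pledges 0, payoff 115): pledging 70 → total 200, payoff 45. No gain.
Rancher 2 (pledges 40, payoff 75): dropping to 0 → total 90, payoff 0. No gain.
Rancher 3 (pledges 20, payoff 95): dropping to 0 → total 110, payoff 0. No gain.
Rancher 4 (pledges 70, payoff 45): dropping to 0 → total 60, payoff 0. No gain.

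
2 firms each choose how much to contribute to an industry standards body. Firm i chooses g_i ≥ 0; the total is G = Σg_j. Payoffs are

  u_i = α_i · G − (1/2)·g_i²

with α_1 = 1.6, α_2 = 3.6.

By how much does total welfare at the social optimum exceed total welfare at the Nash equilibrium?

Firm i's FOC: ∂u_i/∂g_i = α_i − g_i = 0, so g_i* = α_i.
NE contributions = (1.6, 3.6); G = 5.2.
W^NE = (Σα)·G − ½Σα_i² = 5.2² − ½·15.52 = 19.28.
Planner sets g_i = Σα_j = 5.2 for every i, so G^SO = 2·5.2 = 10.4.
W^SO = (Σα)·G^SO − ½·2·(Σα)² = (2/2)·5.2² = 27.04.
Deadweight loss = W^SO − W^NE = 7.76.

7.76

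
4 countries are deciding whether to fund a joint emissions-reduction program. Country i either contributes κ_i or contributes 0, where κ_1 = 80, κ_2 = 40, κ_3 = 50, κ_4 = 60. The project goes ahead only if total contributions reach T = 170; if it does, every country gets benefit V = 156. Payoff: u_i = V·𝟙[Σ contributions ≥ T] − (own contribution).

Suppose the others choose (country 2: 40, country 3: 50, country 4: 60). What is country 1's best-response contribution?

Others' total = 150. Contributing 80 brings total to 230 ≥ 170: gain V − κ_1 = 76.
Best response: 80.

80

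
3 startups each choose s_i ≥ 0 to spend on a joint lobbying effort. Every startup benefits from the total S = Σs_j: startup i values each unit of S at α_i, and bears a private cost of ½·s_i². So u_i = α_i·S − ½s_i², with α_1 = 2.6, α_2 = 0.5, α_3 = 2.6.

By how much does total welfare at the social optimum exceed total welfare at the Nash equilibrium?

23.13

Startup i's FOC: ∂u_i/∂s_i = α_i − s_i = 0, so s_i* = α_i.
NE contributions = (2.6, 0.5, 2.6); S = 5.7.
W^NE = (Σα)·S − ½Σα_i² = 5.7² − ½·13.77 = 25.605.
Planner sets s_i = Σα_j = 5.7 for every i, so S^SO = 3·5.7 = 17.1.
W^SO = (Σα)·S^SO − ½·3·(Σα)² = (3/2)·5.7² = 48.735.
Deadweight loss = W^SO − W^NE = 23.13.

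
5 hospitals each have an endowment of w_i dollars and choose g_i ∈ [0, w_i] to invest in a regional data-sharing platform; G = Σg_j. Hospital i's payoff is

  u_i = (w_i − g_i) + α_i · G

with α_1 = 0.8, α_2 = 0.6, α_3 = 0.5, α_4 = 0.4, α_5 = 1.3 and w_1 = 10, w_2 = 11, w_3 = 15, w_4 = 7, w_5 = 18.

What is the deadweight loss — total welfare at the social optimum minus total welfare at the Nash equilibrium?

∂u_i/∂g_i = α_i − 1, so hospital i contributes w_i if α_i > 1, else 0.
α_i > 1 for i ∈ {5}; NE contributions (0, 0, 0, 0, 18), G = 18.
W^NE = Σw_i − G^NE + (Σα_i)·G^NE = 61 + 2.6·18 = 107.8.
Planner: ∂(Σu_j)/∂g_i = Σα_j − 1 = 2.6 > 0, so everyone contributes w_i; G^SO = 61, W^SO = 61 + 2.6·61 = 219.6.
Deadweight loss = 111.8.

111.8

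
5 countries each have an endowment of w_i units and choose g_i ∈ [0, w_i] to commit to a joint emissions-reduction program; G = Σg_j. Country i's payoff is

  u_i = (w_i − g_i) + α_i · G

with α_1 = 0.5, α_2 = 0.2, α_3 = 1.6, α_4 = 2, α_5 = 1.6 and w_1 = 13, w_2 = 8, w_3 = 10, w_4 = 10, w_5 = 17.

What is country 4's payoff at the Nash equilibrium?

∂u_i/∂g_i = α_i − 1, so country i contributes w_i if α_i > 1, else 0.
α_i > 1 for i ∈ {3, 4, 5}; NE contributions (0, 0, 10, 10, 17), G = 37.
u_4 = (10 − 10) + 2·37 = 74.

74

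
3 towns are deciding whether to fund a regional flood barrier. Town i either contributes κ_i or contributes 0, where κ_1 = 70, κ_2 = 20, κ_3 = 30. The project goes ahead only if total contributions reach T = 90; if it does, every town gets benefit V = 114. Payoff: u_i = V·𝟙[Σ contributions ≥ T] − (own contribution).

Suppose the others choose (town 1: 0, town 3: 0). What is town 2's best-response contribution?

0

Others' total = 0. Even contributing 20 gives 20 < 90: no benefit either way.
Best response: 0.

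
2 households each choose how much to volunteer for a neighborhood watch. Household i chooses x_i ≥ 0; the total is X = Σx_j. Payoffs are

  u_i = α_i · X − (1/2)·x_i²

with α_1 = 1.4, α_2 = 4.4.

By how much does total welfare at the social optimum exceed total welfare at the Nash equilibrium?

10.66

Household i's FOC: ∂u_i/∂x_i = α_i − x_i = 0, so x_i* = α_i.
NE contributions = (1.4, 4.4); X = 5.8.
W^NE = (Σα)·X − ½Σα_i² = 5.8² − ½·21.32 = 22.98.
Planner sets x_i = Σα_j = 5.8 for every i, so X^SO = 2·5.8 = 11.6.
W^SO = (Σα)·X^SO − ½·2·(Σα)² = (2/2)·5.8² = 33.64.
Deadweight loss = W^SO − W^NE = 10.66.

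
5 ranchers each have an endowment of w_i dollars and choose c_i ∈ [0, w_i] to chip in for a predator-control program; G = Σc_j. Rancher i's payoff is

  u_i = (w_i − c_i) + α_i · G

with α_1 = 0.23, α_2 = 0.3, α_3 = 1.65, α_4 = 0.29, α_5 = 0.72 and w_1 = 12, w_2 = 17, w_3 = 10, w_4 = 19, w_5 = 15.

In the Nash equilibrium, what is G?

10

∂u_i/∂c_i = α_i − 1, so rancher i contributes w_i if α_i > 1, else 0.
α_i > 1 for i ∈ {3}; NE contributions (0, 0, 10, 0, 0), G = 10.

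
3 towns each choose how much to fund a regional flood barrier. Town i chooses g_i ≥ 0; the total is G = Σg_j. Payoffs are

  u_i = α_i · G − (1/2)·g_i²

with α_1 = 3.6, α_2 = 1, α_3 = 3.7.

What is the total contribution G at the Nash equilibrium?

8.3

Town i's FOC: ∂u_i/∂g_i = α_i − g_i = 0, so g_i* = α_i.
NE contributions = (3.6, 1, 3.7); G = 8.3.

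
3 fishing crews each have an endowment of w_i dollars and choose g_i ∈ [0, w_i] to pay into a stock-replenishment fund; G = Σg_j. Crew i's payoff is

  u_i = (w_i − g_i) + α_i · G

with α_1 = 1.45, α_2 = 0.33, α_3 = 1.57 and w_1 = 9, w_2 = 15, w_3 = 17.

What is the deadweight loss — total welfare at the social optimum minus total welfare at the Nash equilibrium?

35.25

∂u_i/∂g_i = α_i − 1, so crew i contributes w_i if α_i > 1, else 0.
α_i > 1 for i ∈ {1, 3}; NE contributions (9, 0, 17), G = 26.
W^NE = Σw_i − G^NE + (Σα_i)·G^NE = 41 + 2.35·26 = 102.1.
Planner: ∂(Σu_j)/∂g_i = Σα_j − 1 = 2.35 > 0, so everyone contributes w_i; G^SO = 41, W^SO = 41 + 2.35·41 = 137.35.
Deadweight loss = 35.25.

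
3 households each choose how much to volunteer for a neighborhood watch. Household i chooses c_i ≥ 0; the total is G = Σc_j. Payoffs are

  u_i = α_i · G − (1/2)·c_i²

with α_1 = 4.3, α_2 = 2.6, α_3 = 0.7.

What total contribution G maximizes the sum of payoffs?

Planner FOC: ∂(Σu_j)/∂c_i = (Σα_j) − c_i = 0, so c_i^SO = Σα_j = 7.6 for every i; G^SO = 22.8.

22.8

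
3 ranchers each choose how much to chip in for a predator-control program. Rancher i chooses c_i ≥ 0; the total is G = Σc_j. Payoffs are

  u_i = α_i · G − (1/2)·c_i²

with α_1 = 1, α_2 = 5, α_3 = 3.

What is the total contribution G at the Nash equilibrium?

9

Rancher i's FOC: ∂u_i/∂c_i = α_i − c_i = 0, so c_i* = α_i.
NE contributions = (1, 5, 3); G = 9.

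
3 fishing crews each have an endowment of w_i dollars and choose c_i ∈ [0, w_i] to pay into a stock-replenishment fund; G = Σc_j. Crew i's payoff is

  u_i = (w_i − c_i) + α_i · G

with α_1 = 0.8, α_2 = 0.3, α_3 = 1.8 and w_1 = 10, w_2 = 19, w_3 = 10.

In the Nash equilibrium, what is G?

∂u_i/∂c_i = α_i − 1, so crew i contributes w_i if α_i > 1, else 0.
α_i > 1 for i ∈ {3}; NE contributions (0, 0, 10), G = 10.

10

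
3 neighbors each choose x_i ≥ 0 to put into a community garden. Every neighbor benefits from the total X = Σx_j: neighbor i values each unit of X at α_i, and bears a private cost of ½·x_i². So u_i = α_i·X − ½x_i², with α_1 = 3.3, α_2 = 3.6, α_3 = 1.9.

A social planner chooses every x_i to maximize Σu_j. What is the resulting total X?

26.4

Planner FOC: ∂(Σu_j)/∂x_i = (Σα_j) − x_i = 0, so x_i^SO = Σα_j = 8.8 for every i; X^SO = 26.4.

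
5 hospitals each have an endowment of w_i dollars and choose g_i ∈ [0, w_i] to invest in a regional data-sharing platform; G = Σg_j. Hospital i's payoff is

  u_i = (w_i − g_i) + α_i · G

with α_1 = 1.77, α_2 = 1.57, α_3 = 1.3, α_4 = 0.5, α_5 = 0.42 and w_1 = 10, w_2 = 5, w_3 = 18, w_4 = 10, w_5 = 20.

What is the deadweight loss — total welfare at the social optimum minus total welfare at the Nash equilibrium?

∂u_i/∂g_i = α_i − 1, so hospital i contributes w_i if α_i > 1, else 0.
α_i > 1 for i ∈ {1, 2, 3}; NE contributions (10, 5, 18, 0, 0), G = 33.
W^NE = Σw_i − G^NE + (Σα_i)·G^NE = 63 + 4.56·33 = 213.48.
Planner: ∂(Σu_j)/∂g_i = Σα_j − 1 = 4.56 > 0, so everyone contributes w_i; G^SO = 63, W^SO = 63 + 4.56·63 = 350.28.
Deadweight loss = 136.8.

136.8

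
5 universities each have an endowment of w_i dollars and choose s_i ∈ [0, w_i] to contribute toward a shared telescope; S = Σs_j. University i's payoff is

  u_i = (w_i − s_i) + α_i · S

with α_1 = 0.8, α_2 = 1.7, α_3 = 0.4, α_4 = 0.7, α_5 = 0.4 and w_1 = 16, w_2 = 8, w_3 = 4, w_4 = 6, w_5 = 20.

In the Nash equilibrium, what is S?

∂u_i/∂s_i = α_i − 1, so university i contributes w_i if α_i > 1, else 0.
α_i > 1 for i ∈ {2}; NE contributions (0, 8, 0, 0, 0), S = 8.

8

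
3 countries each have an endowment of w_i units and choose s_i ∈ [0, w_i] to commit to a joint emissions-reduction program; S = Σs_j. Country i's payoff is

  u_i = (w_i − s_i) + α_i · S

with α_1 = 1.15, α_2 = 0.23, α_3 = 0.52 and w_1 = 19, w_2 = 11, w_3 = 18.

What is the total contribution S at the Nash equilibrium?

19

∂u_i/∂s_i = α_i − 1, so country i contributes w_i if α_i > 1, else 0.
α_i > 1 for i ∈ {1}; NE contributions (19, 0, 0), S = 19.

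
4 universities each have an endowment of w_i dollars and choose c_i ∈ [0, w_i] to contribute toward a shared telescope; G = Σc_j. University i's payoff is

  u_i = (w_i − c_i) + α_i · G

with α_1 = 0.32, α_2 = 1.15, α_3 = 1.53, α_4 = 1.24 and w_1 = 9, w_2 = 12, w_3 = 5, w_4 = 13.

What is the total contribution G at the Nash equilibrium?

∂u_i/∂c_i = α_i − 1, so university i contributes w_i if α_i > 1, else 0.
α_i > 1 for i ∈ {2, 3, 4}; NE contributions (0, 12, 5, 13), G = 30.

30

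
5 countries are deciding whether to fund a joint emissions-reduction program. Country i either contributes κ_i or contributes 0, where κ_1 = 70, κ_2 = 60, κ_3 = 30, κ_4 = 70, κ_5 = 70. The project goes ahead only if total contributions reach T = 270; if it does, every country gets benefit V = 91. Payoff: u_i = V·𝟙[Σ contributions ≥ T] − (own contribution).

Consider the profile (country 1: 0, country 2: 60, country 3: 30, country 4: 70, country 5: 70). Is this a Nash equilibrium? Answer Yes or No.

Total = 230 < 270: not provided.
Country 1 (pledges 0, payoff 0): pledging 70 → total 300, payoff 21. Profitable deviation.

No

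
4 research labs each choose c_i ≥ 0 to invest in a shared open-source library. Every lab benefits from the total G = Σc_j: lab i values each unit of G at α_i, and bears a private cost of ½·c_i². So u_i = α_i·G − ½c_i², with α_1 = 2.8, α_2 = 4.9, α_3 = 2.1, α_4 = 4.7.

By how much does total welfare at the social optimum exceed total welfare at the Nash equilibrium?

Lab i's FOC: ∂u_i/∂c_i = α_i − c_i = 0, so c_i* = α_i.
NE contributions = (2.8, 4.9, 2.1, 4.7); G = 14.5.
W^NE = (Σα)·G − ½Σα_i² = 14.5² − ½·58.35 = 181.075.
Planner sets c_i = Σα_j = 14.5 for every i, so G^SO = 4·14.5 = 58.
W^SO = (Σα)·G^SO − ½·4·(Σα)² = (4/2)·14.5² = 420.5.
Deadweight loss = W^SO − W^NE = 239.425.

239.425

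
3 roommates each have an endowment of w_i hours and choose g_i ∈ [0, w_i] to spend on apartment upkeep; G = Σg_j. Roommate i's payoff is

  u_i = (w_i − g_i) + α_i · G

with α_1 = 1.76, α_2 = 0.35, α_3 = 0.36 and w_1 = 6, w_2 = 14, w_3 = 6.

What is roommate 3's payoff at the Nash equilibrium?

8.16

∂u_i/∂g_i = α_i − 1, so roommate i contributes w_i if α_i > 1, else 0.
α_i > 1 for i ∈ {1}; NE contributions (6, 0, 0), G = 6.
u_3 = (6 − 0) + 0.36·6 = 8.16.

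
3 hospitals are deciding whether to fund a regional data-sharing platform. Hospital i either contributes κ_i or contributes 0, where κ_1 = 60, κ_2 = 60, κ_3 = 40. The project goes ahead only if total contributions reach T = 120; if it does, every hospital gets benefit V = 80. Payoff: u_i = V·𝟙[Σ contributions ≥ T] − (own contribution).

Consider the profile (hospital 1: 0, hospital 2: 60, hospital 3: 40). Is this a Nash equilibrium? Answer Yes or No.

Total = 100 < 120: not provided.
Hospital 1 (pledges 0, payoff 0): pledging 60 → total 160, payoff 20. Profitable deviation.

No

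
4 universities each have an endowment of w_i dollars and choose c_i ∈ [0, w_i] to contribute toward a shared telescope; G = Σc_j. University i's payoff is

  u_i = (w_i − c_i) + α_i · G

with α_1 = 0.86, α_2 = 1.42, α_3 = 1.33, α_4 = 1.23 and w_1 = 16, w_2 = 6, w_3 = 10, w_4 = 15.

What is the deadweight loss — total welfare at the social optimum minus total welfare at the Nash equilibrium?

∂u_i/∂c_i = α_i − 1, so university i contributes w_i if α_i > 1, else 0.
α_i > 1 for i ∈ {2, 3, 4}; NE contributions (0, 6, 10, 15), G = 31.
W^NE = Σw_i − G^NE + (Σα_i)·G^NE = 47 + 3.84·31 = 166.04.
Planner: ∂(Σu_j)/∂c_i = Σα_j − 1 = 3.84 > 0, so everyone contributes w_i; G^SO = 47, W^SO = 47 + 3.84·47 = 227.48.
Deadweight loss = 61.44.

61.44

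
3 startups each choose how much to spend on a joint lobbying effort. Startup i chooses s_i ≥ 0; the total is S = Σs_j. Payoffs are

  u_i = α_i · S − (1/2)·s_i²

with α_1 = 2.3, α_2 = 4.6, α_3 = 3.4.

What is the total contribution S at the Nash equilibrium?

10.3

Startup i's FOC: ∂u_i/∂s_i = α_i − s_i = 0, so s_i* = α_i.
NE contributions = (2.3, 4.6, 3.4); S = 10.3.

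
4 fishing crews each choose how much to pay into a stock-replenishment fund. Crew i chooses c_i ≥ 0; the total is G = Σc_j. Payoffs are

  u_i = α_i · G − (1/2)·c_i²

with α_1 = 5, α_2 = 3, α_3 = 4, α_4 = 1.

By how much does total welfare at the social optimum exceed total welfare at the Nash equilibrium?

194.5

Crew i's FOC: ∂u_i/∂c_i = α_i − c_i = 0, so c_i* = α_i.
NE contributions = (5, 3, 4, 1); G = 13.
W^NE = (Σα)·G − ½Σα_i² = 13² − ½·51 = 143.5.
Planner sets c_i = Σα_j = 13 for every i, so G^SO = 4·13 = 52.
W^SO = (Σα)·G^SO − ½·4·(Σα)² = (4/2)·13² = 338.
Deadweight loss = W^SO − W^NE = 194.5.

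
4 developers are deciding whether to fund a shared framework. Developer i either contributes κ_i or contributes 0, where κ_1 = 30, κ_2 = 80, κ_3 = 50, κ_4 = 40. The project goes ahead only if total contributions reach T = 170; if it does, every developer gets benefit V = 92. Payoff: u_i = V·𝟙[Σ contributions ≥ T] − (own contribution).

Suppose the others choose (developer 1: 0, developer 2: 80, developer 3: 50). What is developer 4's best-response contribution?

Others' total = 130. Contributing 40 brings total to 170 ≥ 170: gain V − κ_4 = 52.
Best response: 40.

40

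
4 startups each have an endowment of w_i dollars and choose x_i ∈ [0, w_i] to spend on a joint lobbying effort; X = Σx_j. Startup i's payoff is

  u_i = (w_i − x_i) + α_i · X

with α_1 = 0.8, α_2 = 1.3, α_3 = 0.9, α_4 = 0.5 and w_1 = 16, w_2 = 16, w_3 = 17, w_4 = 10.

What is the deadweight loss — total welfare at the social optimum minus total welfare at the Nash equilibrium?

∂u_i/∂x_i = α_i − 1, so startup i contributes w_i if α_i > 1, else 0.
α_i > 1 for i ∈ {2}; NE contributions (0, 16, 0, 0), X = 16.
W^NE = Σw_i − X^NE + (Σα_i)·X^NE = 59 + 2.5·16 = 99.
Planner: ∂(Σu_j)/∂x_i = Σα_j − 1 = 2.5 > 0, so everyone contributes w_i; X^SO = 59, W^SO = 59 + 2.5·59 = 206.5.
Deadweight loss = 107.5.

107.5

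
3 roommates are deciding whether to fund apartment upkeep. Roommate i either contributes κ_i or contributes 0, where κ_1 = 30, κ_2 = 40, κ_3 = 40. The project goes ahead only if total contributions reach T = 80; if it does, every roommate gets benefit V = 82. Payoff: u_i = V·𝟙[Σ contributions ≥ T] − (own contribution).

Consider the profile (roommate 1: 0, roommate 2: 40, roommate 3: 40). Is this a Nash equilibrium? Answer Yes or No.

Yes

Total = 80 ≥ 80: provided.
Roommate 1 (pledges 0, payoff 82): pledging 30 → total 110, payoff 52. No gain.
Roommate 2 (pledges 40, payoff 42): dropping to 0 → total 40, payoff 0. No gain.
Roommate 3 (pledges 40, payoff 42): dropping to 0 → total 40, payoff 0. No gain.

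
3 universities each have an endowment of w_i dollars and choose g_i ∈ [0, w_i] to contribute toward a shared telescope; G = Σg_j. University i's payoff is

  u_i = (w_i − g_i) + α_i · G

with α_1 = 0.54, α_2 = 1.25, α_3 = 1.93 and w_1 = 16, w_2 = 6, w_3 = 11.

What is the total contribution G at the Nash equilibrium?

∂u_i/∂g_i = α_i − 1, so university i contributes w_i if α_i > 1, else 0.
α_i > 1 for i ∈ {2, 3}; NE contributions (0, 6, 11), G = 17.

17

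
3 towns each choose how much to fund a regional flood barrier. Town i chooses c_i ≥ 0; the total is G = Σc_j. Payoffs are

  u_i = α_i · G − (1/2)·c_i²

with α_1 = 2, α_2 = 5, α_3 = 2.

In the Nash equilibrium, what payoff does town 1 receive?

Town i's FOC: ∂u_i/∂c_i = α_i − c_i = 0, so c_i* = α_i.
NE contributions = (2, 5, 2); G = 9.
u_1 = α_1·G − ½·(c_1)² = 2·9 − ½·2² = 16.

16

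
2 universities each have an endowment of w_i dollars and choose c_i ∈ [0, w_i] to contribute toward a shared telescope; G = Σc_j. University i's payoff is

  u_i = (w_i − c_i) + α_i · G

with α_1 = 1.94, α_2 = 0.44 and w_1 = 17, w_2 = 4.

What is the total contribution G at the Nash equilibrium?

17

∂u_i/∂c_i = α_i − 1, so university i contributes w_i if α_i > 1, else 0.
α_i > 1 for i ∈ {1}; NE contributions (17, 0), G = 17.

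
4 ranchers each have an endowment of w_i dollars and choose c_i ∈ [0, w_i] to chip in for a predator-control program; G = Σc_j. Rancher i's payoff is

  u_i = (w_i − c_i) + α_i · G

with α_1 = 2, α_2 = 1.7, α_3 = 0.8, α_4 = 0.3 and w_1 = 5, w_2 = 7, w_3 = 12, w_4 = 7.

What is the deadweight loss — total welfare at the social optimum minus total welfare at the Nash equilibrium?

∂u_i/∂c_i = α_i − 1, so rancher i contributes w_i if α_i > 1, else 0.
α_i > 1 for i ∈ {1, 2}; NE contributions (5, 7, 0, 0), G = 12.
W^NE = Σw_i − G^NE + (Σα_i)·G^NE = 31 + 3.8·12 = 76.6.
Planner: ∂(Σu_j)/∂c_i = Σα_j − 1 = 3.8 > 0, so everyone contributes w_i; G^SO = 31, W^SO = 31 + 3.8·31 = 148.8.
Deadweight loss = 72.2.

72.2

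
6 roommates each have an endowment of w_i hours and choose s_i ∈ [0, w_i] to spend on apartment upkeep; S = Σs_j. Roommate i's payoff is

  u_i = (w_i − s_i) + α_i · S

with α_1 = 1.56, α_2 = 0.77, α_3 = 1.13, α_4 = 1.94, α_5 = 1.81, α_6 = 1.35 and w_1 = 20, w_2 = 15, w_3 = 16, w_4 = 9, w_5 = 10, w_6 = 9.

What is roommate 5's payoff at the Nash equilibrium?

115.84

∂u_i/∂s_i = α_i − 1, so roommate i contributes w_i if α_i > 1, else 0.
α_i > 1 for i ∈ {1, 3, 4, 5, 6}; NE contributions (20, 0, 16, 9, 10, 9), S = 64.
u_5 = (10 − 10) + 1.81·64 = 115.84.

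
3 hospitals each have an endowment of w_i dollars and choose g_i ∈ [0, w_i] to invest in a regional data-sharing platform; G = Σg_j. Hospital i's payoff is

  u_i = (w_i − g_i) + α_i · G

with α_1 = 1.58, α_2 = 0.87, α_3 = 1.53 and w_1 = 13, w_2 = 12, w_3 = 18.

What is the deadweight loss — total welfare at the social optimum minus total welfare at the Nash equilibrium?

35.76

∂u_i/∂g_i = α_i − 1, so hospital i contributes w_i if α_i > 1, else 0.
α_i > 1 for i ∈ {1, 3}; NE contributions (13, 0, 18), G = 31.
W^NE = Σw_i − G^NE + (Σα_i)·G^NE = 43 + 2.98·31 = 135.38.
Planner: ∂(Σu_j)/∂g_i = Σα_j − 1 = 2.98 > 0, so everyone contributes w_i; G^SO = 43, W^SO = 43 + 2.98·43 = 171.14.
Deadweight loss = 35.76.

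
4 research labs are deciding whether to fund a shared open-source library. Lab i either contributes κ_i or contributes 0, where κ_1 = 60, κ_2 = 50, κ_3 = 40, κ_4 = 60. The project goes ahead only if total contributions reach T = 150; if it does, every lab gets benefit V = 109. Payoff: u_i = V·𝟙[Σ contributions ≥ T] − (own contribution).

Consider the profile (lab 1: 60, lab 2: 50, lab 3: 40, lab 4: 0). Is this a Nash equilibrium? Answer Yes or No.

Total = 150 ≥ 150: provided.
Lab 1 (pledges 60, payoff 49): dropping to 0 → total 90, payoff 0. No gain.
Lab 2 (pledges 50, payoff 59): dropping to 0 → total 100, payoff 0. No gain.
Lab 3 (pledges 40, payoff 69): dropping to 0 → total 110, payoff 0. No gain.
Lab 4 (pledges 0, payoff 109): pledging 60 → total 210, payoff 49. No gain.

Yes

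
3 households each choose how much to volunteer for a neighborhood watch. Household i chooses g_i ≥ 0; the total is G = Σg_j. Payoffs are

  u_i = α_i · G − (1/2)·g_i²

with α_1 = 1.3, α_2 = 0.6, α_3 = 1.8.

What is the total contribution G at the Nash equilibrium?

Household i's FOC: ∂u_i/∂g_i = α_i − g_i = 0, so g_i* = α_i.
NE contributions = (1.3, 0.6, 1.8); G = 3.7.

3.7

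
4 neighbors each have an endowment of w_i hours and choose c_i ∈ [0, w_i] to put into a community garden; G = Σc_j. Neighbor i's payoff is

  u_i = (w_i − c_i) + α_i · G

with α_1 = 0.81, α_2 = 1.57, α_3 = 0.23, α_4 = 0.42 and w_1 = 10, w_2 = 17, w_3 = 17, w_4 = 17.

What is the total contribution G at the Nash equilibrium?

∂u_i/∂c_i = α_i − 1, so neighbor i contributes w_i if α_i > 1, else 0.
α_i > 1 for i ∈ {2}; NE contributions (0, 17, 0, 0), G = 17.

17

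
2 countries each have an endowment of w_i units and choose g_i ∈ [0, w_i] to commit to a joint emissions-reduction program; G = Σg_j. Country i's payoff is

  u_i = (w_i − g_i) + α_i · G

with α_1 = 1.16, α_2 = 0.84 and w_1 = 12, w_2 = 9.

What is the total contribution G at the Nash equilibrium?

∂u_i/∂g_i = α_i − 1, so country i contributes w_i if α_i > 1, else 0.
α_i > 1 for i ∈ {1}; NE contributions (12, 0), G = 12.

12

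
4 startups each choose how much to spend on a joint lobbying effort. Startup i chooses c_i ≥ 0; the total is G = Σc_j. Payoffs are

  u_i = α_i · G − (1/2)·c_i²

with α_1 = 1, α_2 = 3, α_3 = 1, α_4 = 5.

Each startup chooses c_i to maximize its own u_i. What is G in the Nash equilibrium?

10

Startup i's FOC: ∂u_i/∂c_i = α_i − c_i = 0, so c_i* = α_i.
NE contributions = (1, 3, 1, 5); G = 10.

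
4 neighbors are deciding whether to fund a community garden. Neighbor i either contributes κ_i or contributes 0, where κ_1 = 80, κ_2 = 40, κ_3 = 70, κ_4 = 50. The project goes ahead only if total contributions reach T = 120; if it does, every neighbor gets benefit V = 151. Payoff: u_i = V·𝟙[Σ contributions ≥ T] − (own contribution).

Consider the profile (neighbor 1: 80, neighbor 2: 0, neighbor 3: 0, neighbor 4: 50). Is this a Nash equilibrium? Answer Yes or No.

Yes

Total = 130 ≥ 120: provided.
Neighbor 1 (pledges 80, payoff 71): dropping to 0 → total 50, payoff 0. No gain.
Neighbor 2 (pledges 0, payoff 151): pledging 40 → total 170, payoff 111. No gain.
Neighbor 3 (pledges 0, payoff 151): pledging 70 → total 200, payoff 81. No gain.
Neighbor 4 (pledges 50, payoff 101): dropping to 0 → total 80, payoff 0. No gain.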